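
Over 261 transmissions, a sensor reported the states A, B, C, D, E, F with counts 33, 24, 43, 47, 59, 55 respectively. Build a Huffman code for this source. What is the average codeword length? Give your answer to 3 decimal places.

2.563 bits/symbol

Probabilities are the counts divided by 261.
Repeatedly combine the two least-probable nodes; the expected code length is the sum of the merged weights.
merge 8/87 + 11/87 → 19/87
merge 43/261 + 47/261 → 10/29
merge 55/261 + 19/87 → 112/261
merge 59/261 + 10/29 → 149/261
merge 112/261 + 149/261 → 1
L = 19/87 + 10/29 + 112/261 + 149/261 + 1 = 223/87 ≈ 2.563 bits/symbol.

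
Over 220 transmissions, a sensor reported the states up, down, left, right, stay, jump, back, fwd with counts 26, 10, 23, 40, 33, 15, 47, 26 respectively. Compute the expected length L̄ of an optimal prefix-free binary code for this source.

Probabilities are the counts divided by 220.
Repeatedly combine the two least-probable nodes; the expected code length is the sum of the merged weights.
merge 1/22 + 3/44 → 5/44
merge 23/220 + 5/44 → 12/55
merge 13/110 + 13/110 → 13/55
merge 3/20 + 2/11 → 73/220
merge 47/220 + 12/55 → 19/44
merge 13/55 + 73/220 → 25/44
merge 19/44 + 25/44 → 1
L = 5/44 + 12/55 + 13/55 + 73/220 + 19/44 + 25/44 + 1 = 29/10 = 2.9 bits/symbol.

2.9 bits/symbol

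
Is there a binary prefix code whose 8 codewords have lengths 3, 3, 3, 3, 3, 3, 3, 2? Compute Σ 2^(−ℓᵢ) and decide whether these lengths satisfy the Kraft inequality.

1.125; no

With common denominator 2^3 = 8: Σ 2^(−ℓᵢ) = 1/8 + 1/8 + 1/8 + 1/8 + 1/8 + 1/8 + 1/8 + 2/8 = 9/8 = 1.125.
Kraft's inequality requires Σ ≤ 1; here Σ = 1.125 > 1, so no such prefix code exists.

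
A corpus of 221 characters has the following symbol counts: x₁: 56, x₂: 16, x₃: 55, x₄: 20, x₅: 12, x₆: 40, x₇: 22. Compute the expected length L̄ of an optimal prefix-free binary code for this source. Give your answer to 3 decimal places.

2.624 bits/symbol

Probabilities are the counts divided by 221.
Repeatedly combine the two least-probable nodes; the expected code length is the sum of the merged weights.
merge 12/221 + 16/221 → 28/221
merge 20/221 + 22/221 → 42/221
merge 28/221 + 40/221 → 4/13
merge 42/221 + 55/221 → 97/221
merge 56/221 + 4/13 → 124/221
merge 97/221 + 124/221 → 1
L = 28/221 + 42/221 + 4/13 + 97/221 + 124/221 + 1 = 580/221 ≈ 2.624 bits/symbol.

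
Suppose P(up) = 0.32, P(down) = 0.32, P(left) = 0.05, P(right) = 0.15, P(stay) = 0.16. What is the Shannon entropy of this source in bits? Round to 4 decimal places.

2.1017 bits

H = −Σ pᵢ log₂ pᵢ.
−0.32·log₂(0.32) = 0.5260
−0.32·log₂(0.32) = 0.5260
−0.05·log₂(0.05) = 0.2161
−0.15·log₂(0.15) = 0.4105
−0.16·log₂(0.16) = 0.4230
Sum ≈ 2.1017 → 2.1017 bits.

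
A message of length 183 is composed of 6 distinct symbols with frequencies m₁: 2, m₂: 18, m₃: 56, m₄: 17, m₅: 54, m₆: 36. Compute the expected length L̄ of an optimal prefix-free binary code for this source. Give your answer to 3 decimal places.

2.306 bits/symbol

Probabilities are the counts divided by 183.
Repeatedly combine the two least-probable nodes; the expected code length is the sum of the merged weights.
merge 2/183 + 17/183 → 19/183
merge 6/61 + 19/183 → 37/183
merge 12/61 + 37/183 → 73/183
merge 18/61 + 56/183 → 110/183
merge 73/183 + 110/183 → 1
L = 19/183 + 37/183 + 73/183 + 110/183 + 1 = 422/183 ≈ 2.306 bits/symbol.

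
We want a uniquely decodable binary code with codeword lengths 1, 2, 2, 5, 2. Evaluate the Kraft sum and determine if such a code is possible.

1.28125; no

With common denominator 2^5 = 32: Σ 2^(−ℓᵢ) = 16/32 + 8/32 + 8/32 + 1/32 + 8/32 = 41/32 = 1.28125.
Kraft's inequality requires Σ ≤ 1; here Σ = 1.28125 > 1, so no such prefix code exists.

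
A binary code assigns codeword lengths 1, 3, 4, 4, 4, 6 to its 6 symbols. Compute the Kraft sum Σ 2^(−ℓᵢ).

0.828125

With common denominator 2^6 = 64: Σ 2^(−ℓᵢ) = 32/64 + 8/64 + 4/64 + 4/64 + 4/64 + 1/64 = 53/64 = 0.828125.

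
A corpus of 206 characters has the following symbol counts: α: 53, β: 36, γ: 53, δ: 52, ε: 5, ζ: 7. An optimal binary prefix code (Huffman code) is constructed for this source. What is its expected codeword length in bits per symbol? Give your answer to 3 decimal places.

2.291 bits/symbol

Probabilities are the counts divided by 206.
Repeatedly combine the two least-probable nodes; the expected code length is the sum of the merged weights.
merge 5/206 + 7/206 → 6/103
merge 6/103 + 18/103 → 24/103
merge 24/103 + 26/103 → 50/103
merge 53/206 + 53/206 → 53/103
merge 50/103 + 53/103 → 1
L = 6/103 + 24/103 + 50/103 + 53/103 + 1 = 236/103 ≈ 2.291 bits/symbol.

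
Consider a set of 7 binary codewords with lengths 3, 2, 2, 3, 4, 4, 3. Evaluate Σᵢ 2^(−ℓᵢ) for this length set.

With common denominator 2^4 = 16: Σ 2^(−ℓᵢ) = 2/16 + 4/16 + 4/16 + 2/16 + 1/16 + 1/16 + 2/16 = 16/16 = 1.

1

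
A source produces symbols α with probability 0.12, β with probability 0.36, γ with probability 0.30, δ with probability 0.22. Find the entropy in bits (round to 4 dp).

H = −Σ pᵢ log₂ pᵢ.
−0.12·log₂(0.12) = 0.3671
−0.36·log₂(0.36) = 0.5306
−0.30·log₂(0.30) = 0.5211
−0.22·log₂(0.22) = 0.4806
Sum ≈ 1.8993 → 1.8993 bits.

1.8993 bits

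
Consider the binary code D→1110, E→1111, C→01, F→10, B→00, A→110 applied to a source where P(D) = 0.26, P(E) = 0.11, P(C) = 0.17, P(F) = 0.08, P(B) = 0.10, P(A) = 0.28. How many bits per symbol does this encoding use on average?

3.02 bits/symbol

L̄ = Σ pᵢ·ℓᵢ = 0.26·4 + 0.11·4 + 0.17·2 + 0.08·2 + 0.10·2 + 0.28·3 = 3.02 bits/symbol.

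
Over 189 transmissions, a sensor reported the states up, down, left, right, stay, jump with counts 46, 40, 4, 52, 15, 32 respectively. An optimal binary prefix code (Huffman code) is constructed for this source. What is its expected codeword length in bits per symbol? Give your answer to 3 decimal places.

2.370 bits/symbol

Probabilities are the counts divided by 189.
Repeatedly combine the two least-probable nodes; the expected code length is the sum of the merged weights.
merge 4/189 + 5/63 → 19/189
merge 19/189 + 32/189 → 17/63
merge 40/189 + 46/189 → 86/189
merge 17/63 + 52/189 → 103/189
merge 86/189 + 103/189 → 1
L = 19/189 + 17/63 + 86/189 + 103/189 + 1 = 64/27 ≈ 2.370 bits/symbol.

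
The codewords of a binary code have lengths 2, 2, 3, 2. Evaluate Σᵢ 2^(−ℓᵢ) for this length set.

With common denominator 2^3 = 8: Σ 2^(−ℓᵢ) = 2/8 + 2/8 + 1/8 + 2/8 = 7/8 = 0.875.

0.875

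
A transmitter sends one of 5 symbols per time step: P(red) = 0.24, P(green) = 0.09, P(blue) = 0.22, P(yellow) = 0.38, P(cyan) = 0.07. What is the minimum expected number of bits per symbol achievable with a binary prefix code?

Repeatedly combine the two least-probable nodes; the expected code length is the sum of the merged weights.
merge 7/100 + 9/100 → 4/25
merge 4/25 + 11/50 → 19/50
merge 6/25 + 19/50 → 31/50
merge 19/50 + 31/50 → 1
L = 4/25 + 19/50 + 31/50 + 1 = 54/25 = 2.16 bits/symbol.

2.16 bits/symbol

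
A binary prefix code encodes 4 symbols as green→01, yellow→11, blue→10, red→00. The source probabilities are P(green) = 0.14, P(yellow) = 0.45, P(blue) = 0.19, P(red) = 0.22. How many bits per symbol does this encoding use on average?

2 bits/symbol

L̄ = Σ pᵢ·ℓᵢ = 0.14·2 + 0.45·2 + 0.19·2 + 0.22·2 = 2 bits/symbol.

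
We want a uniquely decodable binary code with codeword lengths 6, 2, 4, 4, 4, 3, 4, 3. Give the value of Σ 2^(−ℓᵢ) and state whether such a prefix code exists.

0.765625; yes

With common denominator 2^6 = 64: Σ 2^(−ℓᵢ) = 1/64 + 16/64 + 4/64 + 4/64 + 4/64 + 8/64 + 4/64 + 8/64 = 49/64 = 0.765625.
Kraft's inequality requires Σ ≤ 1; here Σ = 0.765625 ≤ 1, so such a prefix code exists.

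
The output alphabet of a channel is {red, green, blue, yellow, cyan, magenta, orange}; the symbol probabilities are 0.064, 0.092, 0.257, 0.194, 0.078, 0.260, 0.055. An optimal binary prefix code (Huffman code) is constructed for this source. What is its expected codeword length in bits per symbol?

Repeatedly combine the two least-probable nodes; the expected code length is the sum of the merged weights.
merge 11/200 + 8/125 → 119/1000
merge 39/500 + 23/250 → 17/100
merge 119/1000 + 17/100 → 289/1000
merge 97/500 + 257/1000 → 451/1000
merge 13/50 + 289/1000 → 549/1000
merge 451/1000 + 549/1000 → 1
L = 119/1000 + 17/100 + 289/1000 + 451/1000 + 549/1000 + 1 = 1289/500 = 2.578 bits/symbol.

2.578 bits/symbol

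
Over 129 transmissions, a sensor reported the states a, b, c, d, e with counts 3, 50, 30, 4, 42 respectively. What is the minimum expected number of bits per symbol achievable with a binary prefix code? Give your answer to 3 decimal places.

Probabilities are the counts divided by 129.
Repeatedly combine the two least-probable nodes; the expected code length is the sum of the merged weights.
merge 1/43 + 4/129 → 7/129
merge 7/129 + 10/43 → 37/129
merge 37/129 + 14/43 → 79/129
merge 50/129 + 79/129 → 1
L = 7/129 + 37/129 + 79/129 + 1 = 84/43 ≈ 1.953 bits/symbol.

1.953 bits/symbol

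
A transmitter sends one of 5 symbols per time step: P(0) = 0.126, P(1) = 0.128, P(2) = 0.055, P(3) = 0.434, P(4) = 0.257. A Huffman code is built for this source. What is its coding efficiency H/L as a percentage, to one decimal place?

97.9%

Entropy H = −Σ p log₂ p ≈ 2.0127 bits.
Huffman merges: 11/200+63/500→181/1000; 16/125+181/1000→309/1000; 257/1000+309/1000→283/500; 217/500+283/500→1. L = 257/125 ≈ 2.0560.
Efficiency = H/L = 2.0127/2.0560 = 97.9%.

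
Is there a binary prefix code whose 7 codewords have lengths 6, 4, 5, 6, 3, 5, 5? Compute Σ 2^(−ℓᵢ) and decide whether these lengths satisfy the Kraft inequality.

0.3125; yes

With common denominator 2^6 = 64: Σ 2^(−ℓᵢ) = 1/64 + 4/64 + 2/64 + 1/64 + 8/64 + 2/64 + 2/64 = 20/64 = 0.3125.
Kraft's inequality requires Σ ≤ 1; here Σ = 0.3125 ≤ 1, so such a prefix code exists.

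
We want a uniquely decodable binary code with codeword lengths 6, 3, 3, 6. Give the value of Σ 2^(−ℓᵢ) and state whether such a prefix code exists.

0.28125; yes

With common denominator 2^6 = 64: Σ 2^(−ℓᵢ) = 1/64 + 8/64 + 8/64 + 1/64 = 18/64 = 0.28125.
Kraft's inequality requires Σ ≤ 1; here Σ = 0.28125 ≤ 1, so such a prefix code exists.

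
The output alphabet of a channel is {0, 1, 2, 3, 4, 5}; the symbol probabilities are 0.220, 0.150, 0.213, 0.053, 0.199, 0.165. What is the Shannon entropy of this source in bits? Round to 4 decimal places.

2.4834 bits

H = −Σ pᵢ log₂ pᵢ.
−0.220·log₂(0.220) = 0.4806
−0.150·log₂(0.150) = 0.4105
−0.213·log₂(0.213) = 0.4752
−0.053·log₂(0.053) = 0.2246
−0.199·log₂(0.199) = 0.4635
−0.165·log₂(0.165) = 0.4289
Sum ≈ 2.4834 → 2.4834 bits.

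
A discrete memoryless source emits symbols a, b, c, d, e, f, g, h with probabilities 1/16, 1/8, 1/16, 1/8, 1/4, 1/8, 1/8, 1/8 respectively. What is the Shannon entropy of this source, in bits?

Each probability is a power of 1/2, so log₂(1/p) is an integer.
H = Σ p·log₂(1/p) = 1/16·4 + 1/8·3 + 1/16·4 + 1/8·3 + 1/4·2 + 1/8·3 + 1/8·3 + 1/8·3 = 2.875 bits.

2.875 bits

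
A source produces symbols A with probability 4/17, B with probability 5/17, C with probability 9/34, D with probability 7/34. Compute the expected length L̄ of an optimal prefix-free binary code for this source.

2 bits/symbol

Repeatedly combine the two least-probable nodes; the expected code length is the sum of the merged weights.
merge 7/34 + 4/17 → 15/34
merge 9/34 + 5/17 → 19/34
merge 15/34 + 19/34 → 1
L = 15/34 + 19/34 + 1 = 2 bits/symbol.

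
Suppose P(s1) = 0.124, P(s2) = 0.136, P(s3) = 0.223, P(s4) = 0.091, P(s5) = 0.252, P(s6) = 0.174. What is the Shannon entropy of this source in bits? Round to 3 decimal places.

H = −Σ pᵢ log₂ pᵢ.
−0.124·log₂(0.124) = 0.3734
−0.136·log₂(0.136) = 0.3915
−0.223·log₂(0.223) = 0.4828
−0.091·log₂(0.091) = 0.3147
−0.252·log₂(0.252) = 0.5011
−0.174·log₂(0.174) = 0.4390
Sum ≈ 2.5024 → 2.502 bits.

2.502 bits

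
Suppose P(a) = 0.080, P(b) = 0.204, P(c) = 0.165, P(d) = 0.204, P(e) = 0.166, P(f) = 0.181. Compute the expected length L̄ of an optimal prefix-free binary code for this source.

Repeatedly combine the two least-probable nodes; the expected code length is the sum of the merged weights.
merge 2/25 + 33/200 → 49/200
merge 83/500 + 181/1000 → 347/1000
merge 51/250 + 51/250 → 51/125
merge 49/200 + 347/1000 → 74/125
merge 51/125 + 74/125 → 1
L = 49/200 + 347/1000 + 51/125 + 74/125 + 1 = 324/125 = 2.592 bits/symbol.

2.592 bits/symbol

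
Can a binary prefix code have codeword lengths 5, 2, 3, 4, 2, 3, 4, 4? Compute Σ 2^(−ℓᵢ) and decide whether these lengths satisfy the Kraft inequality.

With common denominator 2^5 = 32: Σ 2^(−ℓᵢ) = 1/32 + 8/32 + 4/32 + 2/32 + 8/32 + 4/32 + 2/32 + 2/32 = 31/32 = 0.96875.
Kraft's inequality requires Σ ≤ 1; here Σ = 0.96875 ≤ 1, so such a prefix code exists.

0.96875; yes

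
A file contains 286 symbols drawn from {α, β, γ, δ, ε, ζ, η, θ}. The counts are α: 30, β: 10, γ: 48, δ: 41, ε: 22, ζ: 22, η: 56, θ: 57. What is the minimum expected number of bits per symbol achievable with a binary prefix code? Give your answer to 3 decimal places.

2.899 bits/symbol

Probabilities are the counts divided by 286.
Repeatedly combine the two least-probable nodes; the expected code length is the sum of the merged weights.
merge 5/143 + 1/13 → 16/143
merge 1/13 + 15/143 → 2/11
merge 16/143 + 41/286 → 73/286
merge 24/143 + 2/11 → 50/143
merge 28/143 + 57/286 → 113/286
merge 73/286 + 50/143 → 173/286
merge 113/286 + 173/286 → 1
L = 16/143 + 2/11 + 73/286 + 50/143 + 113/286 + 173/286 + 1 = 829/286 ≈ 2.899 bits/symbol.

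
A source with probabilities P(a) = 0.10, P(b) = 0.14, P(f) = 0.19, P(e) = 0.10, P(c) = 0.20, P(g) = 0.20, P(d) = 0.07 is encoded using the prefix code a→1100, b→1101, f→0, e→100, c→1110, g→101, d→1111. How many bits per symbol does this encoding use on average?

3.13 bits/symbol

L̄ = Σ pᵢ·ℓᵢ = 0.10·4 + 0.14·4 + 0.19·1 + 0.10·3 + 0.20·4 + 0.20·3 + 0.07·4 = 3.13 bits/symbol.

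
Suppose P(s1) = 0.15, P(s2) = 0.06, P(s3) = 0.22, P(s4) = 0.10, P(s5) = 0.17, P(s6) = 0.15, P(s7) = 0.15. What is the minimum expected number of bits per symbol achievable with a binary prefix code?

Repeatedly combine the two least-probable nodes; the expected code length is the sum of the merged weights.
merge 3/50 + 1/10 → 4/25
merge 3/20 + 3/20 → 3/10
merge 3/20 + 4/25 → 31/100
merge 17/100 + 11/50 → 39/100
merge 3/10 + 31/100 → 61/100
merge 39/100 + 61/100 → 1
L = 4/25 + 3/10 + 31/100 + 39/100 + 61/100 + 1 = 277/100 = 2.77 bits/symbol.

2.77 bits/symbol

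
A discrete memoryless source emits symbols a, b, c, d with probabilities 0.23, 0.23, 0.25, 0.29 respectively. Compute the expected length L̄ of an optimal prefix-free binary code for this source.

Repeatedly combine the two least-probable nodes; the expected code length is the sum of the merged weights.
merge 23/100 + 23/100 → 23/50
merge 1/4 + 29/100 → 27/50
merge 23/50 + 27/50 → 1
L = 23/50 + 27/50 + 1 = 2 bits/symbol.

2 bits/symbol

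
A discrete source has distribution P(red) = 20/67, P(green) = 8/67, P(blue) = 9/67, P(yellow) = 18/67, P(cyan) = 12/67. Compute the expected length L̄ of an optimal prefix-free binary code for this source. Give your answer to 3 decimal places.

2.254 bits/symbol

Repeatedly combine the two least-probable nodes; the expected code length is the sum of the merged weights.
merge 8/67 + 9/67 → 17/67
merge 12/67 + 17/67 → 29/67
merge 18/67 + 20/67 → 38/67
merge 29/67 + 38/67 → 1
L = 17/67 + 29/67 + 38/67 + 1 = 151/67 ≈ 2.254 bits/symbol.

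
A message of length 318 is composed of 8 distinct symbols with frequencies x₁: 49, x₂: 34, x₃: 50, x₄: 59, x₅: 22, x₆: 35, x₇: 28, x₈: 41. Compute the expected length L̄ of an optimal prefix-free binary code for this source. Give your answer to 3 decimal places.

Probabilities are the counts divided by 318.
Repeatedly combine the two least-probable nodes; the expected code length is the sum of the merged weights.
merge 11/159 + 14/159 → 25/159
merge 17/159 + 35/318 → 23/106
merge 41/318 + 49/318 → 15/53
merge 25/159 + 25/159 → 50/159
merge 59/318 + 23/106 → 64/159
merge 15/53 + 50/159 → 95/159
merge 64/159 + 95/159 → 1
L = 25/159 + 23/106 + 15/53 + 50/159 + 64/159 + 95/159 + 1 = 315/106 ≈ 2.972 bits/symbol.

2.972 bits/symbol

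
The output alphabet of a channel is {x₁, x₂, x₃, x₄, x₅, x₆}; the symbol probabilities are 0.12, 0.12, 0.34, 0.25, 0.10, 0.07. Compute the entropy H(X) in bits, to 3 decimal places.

H = −Σ pᵢ log₂ pᵢ.
−0.12·log₂(0.12) = 0.3671
−0.12·log₂(0.12) = 0.3671
−0.34·log₂(0.34) = 0.5292
−0.25·log₂(0.25) = 0.5000
−0.10·log₂(0.10) = 0.3322
−0.07·log₂(0.07) = 0.2686
Sum ≈ 2.3641 → 2.364 bits.

2.364 bits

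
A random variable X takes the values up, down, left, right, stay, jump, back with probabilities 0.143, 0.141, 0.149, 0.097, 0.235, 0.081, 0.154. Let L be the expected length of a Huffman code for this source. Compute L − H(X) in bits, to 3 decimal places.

0.029 bits

Entropy H = −Σ p log₂ p ≈ 2.7358 bits.
Huffman merges: 81/1000+97/1000→89/500; 141/1000+143/1000→71/250; 149/1000+77/500→303/1000; 89/500+47/200→413/1000; 71/250+303/1000→587/1000; 413/1000+587/1000→1. L = 553/200 ≈ 2.7650.
L − H = 2.7650 − 2.7358 = 0.029 bits.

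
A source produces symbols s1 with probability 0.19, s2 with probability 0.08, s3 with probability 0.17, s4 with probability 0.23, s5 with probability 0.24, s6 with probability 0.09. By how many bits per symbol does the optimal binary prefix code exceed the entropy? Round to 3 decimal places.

0.034 bits

Entropy H = −Σ p log₂ p ≈ 2.4758 bits.
Huffman merges: 2/25+9/100→17/100; 17/100+17/100→17/50; 19/100+23/100→21/50; 6/25+17/50→29/50; 21/50+29/50→1. L = 251/100 ≈ 2.5100.
L − H = 2.5100 − 2.4758 = 0.034 bits.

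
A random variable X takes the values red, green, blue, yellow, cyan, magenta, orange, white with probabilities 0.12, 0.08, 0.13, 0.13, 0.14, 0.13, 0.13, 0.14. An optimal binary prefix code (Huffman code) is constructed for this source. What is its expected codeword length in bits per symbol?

3 bits/symbol

Repeatedly combine the two least-probable nodes; the expected code length is the sum of the merged weights.
merge 2/25 + 3/25 → 1/5
merge 13/100 + 13/100 → 13/50
merge 13/100 + 13/100 → 13/50
merge 7/50 + 7/50 → 7/25
merge 1/5 + 13/50 → 23/50
merge 13/50 + 7/25 → 27/50
merge 23/50 + 27/50 → 1
L = 1/5 + 13/50 + 13/50 + 7/25 + 23/50 + 27/50 + 1 = 3 bits/symbol.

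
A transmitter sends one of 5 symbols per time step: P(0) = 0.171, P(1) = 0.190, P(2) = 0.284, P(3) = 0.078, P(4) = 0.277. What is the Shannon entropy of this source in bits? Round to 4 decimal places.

H = −Σ pᵢ log₂ pᵢ.
−0.171·log₂(0.171) = 0.4357
−0.190·log₂(0.190) = 0.4552
−0.284·log₂(0.284) = 0.5158
−0.078·log₂(0.078) = 0.2871
−0.277·log₂(0.277) = 0.5130
Sum ≈ 2.2068 → 2.2068 bits.

2.2068 bits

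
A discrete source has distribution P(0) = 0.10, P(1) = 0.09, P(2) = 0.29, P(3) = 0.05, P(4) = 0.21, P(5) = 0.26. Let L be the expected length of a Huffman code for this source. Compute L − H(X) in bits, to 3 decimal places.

Entropy H = −Σ p log₂ p ≈ 2.3570 bits.
Huffman merges: 1/20+9/100→7/50; 1/10+7/50→6/25; 21/100+6/25→9/20; 13/50+29/100→11/20; 9/20+11/20→1. L = 119/50 ≈ 2.3800.
L − H = 2.3800 − 2.3570 = 0.023 bits.

0.023 bits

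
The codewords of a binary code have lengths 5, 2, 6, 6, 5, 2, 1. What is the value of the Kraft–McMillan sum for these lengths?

1.09375

With common denominator 2^6 = 64: Σ 2^(−ℓᵢ) = 2/64 + 16/64 + 1/64 + 1/64 + 2/64 + 16/64 + 32/64 = 70/64 = 1.09375.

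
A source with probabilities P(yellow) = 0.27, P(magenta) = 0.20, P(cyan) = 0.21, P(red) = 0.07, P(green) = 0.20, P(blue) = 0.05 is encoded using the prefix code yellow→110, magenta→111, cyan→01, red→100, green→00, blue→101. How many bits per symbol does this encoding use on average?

2.59 bits/symbol

L̄ = Σ pᵢ·ℓᵢ = 0.27·3 + 0.20·3 + 0.21·2 + 0.07·3 + 0.20·2 + 0.05·3 = 2.59 bits/symbol.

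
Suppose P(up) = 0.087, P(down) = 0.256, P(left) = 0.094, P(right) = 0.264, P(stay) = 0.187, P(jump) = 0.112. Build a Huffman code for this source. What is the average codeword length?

2.474 bits/symbol

Repeatedly combine the two least-probable nodes; the expected code length is the sum of the merged weights.
merge 87/1000 + 47/500 → 181/1000
merge 14/125 + 181/1000 → 293/1000
merge 187/1000 + 32/125 → 443/1000
merge 33/125 + 293/1000 → 557/1000
merge 443/1000 + 557/1000 → 1
L = 181/1000 + 293/1000 + 443/1000 + 557/1000 + 1 = 1237/500 = 2.474 bits/symbol.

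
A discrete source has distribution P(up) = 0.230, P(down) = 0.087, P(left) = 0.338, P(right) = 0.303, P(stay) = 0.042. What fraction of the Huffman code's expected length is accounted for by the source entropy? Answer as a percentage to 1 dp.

Entropy H = −Σ p log₂ p ≈ 2.0371 bits.
Huffman merges: 21/500+87/1000→129/1000; 129/1000+23/100→359/1000; 303/1000+169/500→641/1000; 359/1000+641/1000→1. L = 2129/1000 ≈ 2.1290.
Efficiency = H/L = 2.0371/2.1290 = 95.7%.

95.7%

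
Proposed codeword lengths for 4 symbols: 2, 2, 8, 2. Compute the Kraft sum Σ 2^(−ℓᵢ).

0.75390625

With common denominator 2^8 = 256: Σ 2^(−ℓᵢ) = 64/256 + 64/256 + 1/256 + 64/256 = 193/256 = 0.75390625.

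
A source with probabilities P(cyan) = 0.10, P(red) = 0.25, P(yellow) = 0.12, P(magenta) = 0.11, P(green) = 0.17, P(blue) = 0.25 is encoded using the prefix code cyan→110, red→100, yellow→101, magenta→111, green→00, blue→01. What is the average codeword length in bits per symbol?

L̄ = Σ pᵢ·ℓᵢ = 0.10·3 + 0.25·3 + 0.12·3 + 0.11·3 + 0.17·2 + 0.25·2 = 2.58 bits/symbol.

2.58 bits/symbol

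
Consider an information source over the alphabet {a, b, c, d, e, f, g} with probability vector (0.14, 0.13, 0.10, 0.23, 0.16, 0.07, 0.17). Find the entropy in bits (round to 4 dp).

2.7258 bits

H = −Σ pᵢ log₂ pᵢ.
−0.14·log₂(0.14) = 0.3971
−0.13·log₂(0.13) = 0.3826
−0.10·log₂(0.10) = 0.3322
−0.23·log₂(0.23) = 0.4877
−0.16·log₂(0.16) = 0.4230
−0.07·log₂(0.07) = 0.2686
−0.17·log₂(0.17) = 0.4346
Sum ≈ 2.7258 → 2.7258 bits.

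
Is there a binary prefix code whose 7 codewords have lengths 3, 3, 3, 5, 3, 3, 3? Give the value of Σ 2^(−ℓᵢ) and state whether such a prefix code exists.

0.78125; yes

With common denominator 2^5 = 32: Σ 2^(−ℓᵢ) = 4/32 + 4/32 + 4/32 + 1/32 + 4/32 + 4/32 + 4/32 = 25/32 = 0.78125.
Kraft's inequality requires Σ ≤ 1; here Σ = 0.78125 ≤ 1, so such a prefix code exists.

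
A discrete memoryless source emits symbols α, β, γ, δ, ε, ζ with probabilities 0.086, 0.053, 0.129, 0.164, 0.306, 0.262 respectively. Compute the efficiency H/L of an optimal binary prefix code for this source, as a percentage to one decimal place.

98.3%

Entropy H = −Σ p log₂ p ≈ 2.3669 bits.
Huffman merges: 53/1000+43/500→139/1000; 129/1000+139/1000→67/250; 41/250+131/500→213/500; 67/250+153/500→287/500; 213/500+287/500→1. L = 2407/1000 ≈ 2.4070.
Efficiency = H/L = 2.3669/2.4070 = 98.3%.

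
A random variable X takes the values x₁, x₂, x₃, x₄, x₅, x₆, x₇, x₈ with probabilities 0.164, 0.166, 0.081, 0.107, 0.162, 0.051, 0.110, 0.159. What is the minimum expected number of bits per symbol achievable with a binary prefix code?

Repeatedly combine the two least-probable nodes; the expected code length is the sum of the merged weights.
merge 51/1000 + 81/1000 → 33/250
merge 107/1000 + 11/100 → 217/1000
merge 33/250 + 159/1000 → 291/1000
merge 81/500 + 41/250 → 163/500
merge 83/500 + 217/1000 → 383/1000
merge 291/1000 + 163/500 → 617/1000
merge 383/1000 + 617/1000 → 1
L = 33/250 + 217/1000 + 291/1000 + 163/500 + 383/1000 + 617/1000 + 1 = 1483/500 = 2.966 bits/symbol.

2.966 bits/symbol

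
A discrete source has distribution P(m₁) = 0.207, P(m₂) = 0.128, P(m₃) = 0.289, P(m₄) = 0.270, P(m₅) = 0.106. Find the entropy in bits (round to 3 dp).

H = −Σ pᵢ log₂ pᵢ.
−0.207·log₂(0.207) = 0.4704
−0.128·log₂(0.128) = 0.3796
−0.289·log₂(0.289) = 0.5176
−0.270·log₂(0.270) = 0.5100
−0.106·log₂(0.106) = 0.3432
Sum ≈ 2.2208 → 2.221 bits.

2.221 bits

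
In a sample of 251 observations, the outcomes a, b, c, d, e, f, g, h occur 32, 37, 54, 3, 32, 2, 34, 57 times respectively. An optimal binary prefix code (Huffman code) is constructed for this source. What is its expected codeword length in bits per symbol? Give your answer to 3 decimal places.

Probabilities are the counts divided by 251.
Repeatedly combine the two least-probable nodes; the expected code length is the sum of the merged weights.
merge 2/251 + 3/251 → 5/251
merge 5/251 + 32/251 → 37/251
merge 32/251 + 34/251 → 66/251
merge 37/251 + 37/251 → 74/251
merge 54/251 + 57/251 → 111/251
merge 66/251 + 74/251 → 140/251
merge 111/251 + 140/251 → 1
L = 5/251 + 37/251 + 66/251 + 74/251 + 111/251 + 140/251 + 1 = 684/251 ≈ 2.725 bits/symbol.

2.725 bits/symbol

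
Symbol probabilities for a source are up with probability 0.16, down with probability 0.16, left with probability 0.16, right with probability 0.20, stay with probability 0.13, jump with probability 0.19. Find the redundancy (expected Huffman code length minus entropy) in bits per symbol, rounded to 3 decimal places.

Entropy H = −Σ p log₂ p ≈ 2.5713 bits.
Huffman merges: 13/100+4/25→29/100; 4/25+4/25→8/25; 19/100+1/5→39/100; 29/100+8/25→61/100; 39/100+61/100→1. L = 261/100 ≈ 2.6100.
L − H = 2.6100 − 2.5713 = 0.039 bits.

0.039 bits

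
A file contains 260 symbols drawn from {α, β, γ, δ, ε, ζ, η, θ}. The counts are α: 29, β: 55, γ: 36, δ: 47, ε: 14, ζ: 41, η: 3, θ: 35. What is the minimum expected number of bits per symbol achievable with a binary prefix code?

Probabilities are the counts divided by 260.
Repeatedly combine the two least-probable nodes; the expected code length is the sum of the merged weights.
merge 3/260 + 7/130 → 17/260
merge 17/260 + 29/260 → 23/130
merge 7/52 + 9/65 → 71/260
merge 41/260 + 23/130 → 87/260
merge 47/260 + 11/52 → 51/130
merge 71/260 + 87/260 → 79/130
merge 51/130 + 79/130 → 1
L = 17/260 + 23/130 + 71/260 + 87/260 + 51/130 + 79/130 + 1 = 57/20 = 2.85 bits/symbol.

2.85 bits/symbol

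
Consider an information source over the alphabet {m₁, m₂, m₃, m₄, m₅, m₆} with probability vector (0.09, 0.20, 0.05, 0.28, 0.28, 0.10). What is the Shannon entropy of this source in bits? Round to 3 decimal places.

2.354 bits

H = −Σ pᵢ log₂ pᵢ.
−0.09·log₂(0.09) = 0.3127
−0.20·log₂(0.20) = 0.4644
−0.05·log₂(0.05) = 0.2161
−0.28·log₂(0.28) = 0.5142
−0.28·log₂(0.28) = 0.5142
−0.10·log₂(0.10) = 0.3322
Sum ≈ 2.3538 → 2.354 bits.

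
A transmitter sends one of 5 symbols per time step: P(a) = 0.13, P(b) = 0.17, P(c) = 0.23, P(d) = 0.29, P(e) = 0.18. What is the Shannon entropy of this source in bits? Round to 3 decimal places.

H = −Σ pᵢ log₂ pᵢ.
−0.13·log₂(0.13) = 0.3826
−0.17·log₂(0.17) = 0.4346
−0.23·log₂(0.23) = 0.4877
−0.29·log₂(0.29) = 0.5179
−0.18·log₂(0.18) = 0.4453
Sum ≈ 2.2681 → 2.268 bits.

2.268 bits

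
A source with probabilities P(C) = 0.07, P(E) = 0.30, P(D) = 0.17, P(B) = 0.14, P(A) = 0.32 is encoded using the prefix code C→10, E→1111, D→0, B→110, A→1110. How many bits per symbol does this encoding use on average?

L̄ = Σ pᵢ·ℓᵢ = 0.07·2 + 0.30·4 + 0.17·1 + 0.14·3 + 0.32·4 = 3.21 bits/symbol.

3.21 bits/symbol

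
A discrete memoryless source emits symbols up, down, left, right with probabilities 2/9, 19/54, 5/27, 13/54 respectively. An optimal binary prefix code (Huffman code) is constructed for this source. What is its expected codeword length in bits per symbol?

Repeatedly combine the two least-probable nodes; the expected code length is the sum of the merged weights.
merge 5/27 + 2/9 → 11/27
merge 13/54 + 19/54 → 16/27
merge 11/27 + 16/27 → 1
L = 11/27 + 16/27 + 1 = 2 bits/symbol.

2 bits/symbol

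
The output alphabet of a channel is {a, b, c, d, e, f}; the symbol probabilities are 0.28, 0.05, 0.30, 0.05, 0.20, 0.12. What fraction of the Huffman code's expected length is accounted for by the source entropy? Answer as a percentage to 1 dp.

99.1%

Entropy H = −Σ p log₂ p ≈ 2.2990 bits.
Huffman merges: 1/20+1/20→1/10; 1/10+3/25→11/50; 1/5+11/50→21/50; 7/25+3/10→29/50; 21/50+29/50→1. L = 58/25 ≈ 2.3200.
Efficiency = H/L = 2.2990/2.3200 = 99.1%.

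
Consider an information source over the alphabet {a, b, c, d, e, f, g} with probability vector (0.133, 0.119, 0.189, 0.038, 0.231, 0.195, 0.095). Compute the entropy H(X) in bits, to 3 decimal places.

H = −Σ pᵢ log₂ pᵢ.
−0.133·log₂(0.133) = 0.3871
−0.119·log₂(0.119) = 0.3654
−0.189·log₂(0.189) = 0.4543
−0.038·log₂(0.038) = 0.1793
−0.231·log₂(0.231) = 0.4883
−0.195·log₂(0.195) = 0.4599
−0.095·log₂(0.095) = 0.3226
Sum ≈ 2.6569 → 2.657 bits.

2.657 bits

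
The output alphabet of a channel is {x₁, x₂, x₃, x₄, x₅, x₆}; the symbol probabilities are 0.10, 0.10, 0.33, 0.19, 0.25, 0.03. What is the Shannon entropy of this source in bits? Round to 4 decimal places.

H = −Σ pᵢ log₂ pᵢ.
−0.10·log₂(0.10) = 0.3322
−0.10·log₂(0.10) = 0.3322
−0.33·log₂(0.33) = 0.5278
−0.19·log₂(0.19) = 0.4552
−0.25·log₂(0.25) = 0.5000
−0.03·log₂(0.03) = 0.1518
Sum ≈ 2.2992 → 2.2992 bits.

2.2992 bits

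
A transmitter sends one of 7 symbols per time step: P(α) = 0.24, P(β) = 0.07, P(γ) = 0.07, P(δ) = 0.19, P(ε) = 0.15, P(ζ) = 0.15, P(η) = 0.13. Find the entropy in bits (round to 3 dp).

H = −Σ pᵢ log₂ pᵢ.
−0.24·log₂(0.24) = 0.4941
−0.07·log₂(0.07) = 0.2686
−0.07·log₂(0.07) = 0.2686
−0.19·log₂(0.19) = 0.4552
−0.15·log₂(0.15) = 0.4105
−0.15·log₂(0.15) = 0.4105
−0.13·log₂(0.13) = 0.3826
Sum ≈ 2.6902 → 2.690 bits.

2.690 bits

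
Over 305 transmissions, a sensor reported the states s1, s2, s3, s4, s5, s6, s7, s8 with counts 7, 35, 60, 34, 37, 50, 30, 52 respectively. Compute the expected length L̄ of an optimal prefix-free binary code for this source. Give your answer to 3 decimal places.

2.925 bits/symbol

Probabilities are the counts divided by 305.
Repeatedly combine the two least-probable nodes; the expected code length is the sum of the merged weights.
merge 7/305 + 6/61 → 37/305
merge 34/305 + 7/61 → 69/305
merge 37/305 + 37/305 → 74/305
merge 10/61 + 52/305 → 102/305
merge 12/61 + 69/305 → 129/305
merge 74/305 + 102/305 → 176/305
merge 129/305 + 176/305 → 1
L = 37/305 + 69/305 + 74/305 + 102/305 + 129/305 + 176/305 + 1 = 892/305 ≈ 2.925 bits/symbol.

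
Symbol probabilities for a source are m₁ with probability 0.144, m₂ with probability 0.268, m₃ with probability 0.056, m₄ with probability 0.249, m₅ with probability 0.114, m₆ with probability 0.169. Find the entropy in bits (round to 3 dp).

H = −Σ pᵢ log₂ pᵢ.
−0.144·log₂(0.144) = 0.4026
−0.268·log₂(0.268) = 0.5091
−0.056·log₂(0.056) = 0.2329
−0.249·log₂(0.249) = 0.4994
−0.114·log₂(0.114) = 0.3571
−0.169·log₂(0.169) = 0.4335
Sum ≈ 2.4347 → 2.435 bits.

2.435 bits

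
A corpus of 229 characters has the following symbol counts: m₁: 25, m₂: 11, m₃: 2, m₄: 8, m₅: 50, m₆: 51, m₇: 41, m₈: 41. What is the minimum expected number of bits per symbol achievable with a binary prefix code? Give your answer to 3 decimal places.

2.694 bits/symbol

Probabilities are the counts divided by 229.
Repeatedly combine the two least-probable nodes; the expected code length is the sum of the merged weights.
merge 2/229 + 8/229 → 10/229
merge 10/229 + 11/229 → 21/229
merge 21/229 + 25/229 → 46/229
merge 41/229 + 41/229 → 82/229
merge 46/229 + 50/229 → 96/229
merge 51/229 + 82/229 → 133/229
merge 96/229 + 133/229 → 1
L = 10/229 + 21/229 + 46/229 + 82/229 + 96/229 + 133/229 + 1 = 617/229 ≈ 2.694 bits/symbol.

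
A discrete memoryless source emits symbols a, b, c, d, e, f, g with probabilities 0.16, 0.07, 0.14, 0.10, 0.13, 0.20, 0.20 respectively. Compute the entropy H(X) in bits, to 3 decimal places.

H = −Σ pᵢ log₂ pᵢ.
−0.16·log₂(0.16) = 0.4230
−0.07·log₂(0.07) = 0.2686
−0.14·log₂(0.14) = 0.3971
−0.10·log₂(0.10) = 0.3322
−0.13·log₂(0.13) = 0.3826
−0.20·log₂(0.20) = 0.4644
−0.20·log₂(0.20) = 0.4644
Sum ≈ 2.7323 → 2.732 bits.

2.732 bits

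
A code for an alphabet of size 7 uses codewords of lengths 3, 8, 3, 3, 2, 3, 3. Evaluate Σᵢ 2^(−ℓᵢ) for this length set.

With common denominator 2^8 = 256: Σ 2^(−ℓᵢ) = 32/256 + 1/256 + 32/256 + 32/256 + 64/256 + 32/256 + 32/256 = 225/256 = 0.87890625.

0.87890625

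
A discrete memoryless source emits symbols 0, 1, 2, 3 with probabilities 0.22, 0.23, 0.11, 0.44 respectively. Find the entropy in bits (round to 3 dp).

H = −Σ pᵢ log₂ pᵢ.
−0.22·log₂(0.22) = 0.4806
−0.23·log₂(0.23) = 0.4877
−0.11·log₂(0.11) = 0.3503
−0.44·log₂(0.44) = 0.5211
Sum ≈ 1.8397 → 1.840 bits.

1.840 bits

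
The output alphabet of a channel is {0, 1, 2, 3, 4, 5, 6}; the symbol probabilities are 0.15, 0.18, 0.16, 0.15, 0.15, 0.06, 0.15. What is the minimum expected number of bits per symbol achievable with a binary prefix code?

Repeatedly combine the two least-probable nodes; the expected code length is the sum of the merged weights.
merge 3/50 + 3/20 → 21/100
merge 3/20 + 3/20 → 3/10
merge 3/20 + 4/25 → 31/100
merge 9/50 + 21/100 → 39/100
merge 3/10 + 31/100 → 61/100
merge 39/100 + 61/100 → 1
L = 21/100 + 3/10 + 31/100 + 39/100 + 61/100 + 1 = 141/50 = 2.82 bits/symbol.

2.82 bits/symbol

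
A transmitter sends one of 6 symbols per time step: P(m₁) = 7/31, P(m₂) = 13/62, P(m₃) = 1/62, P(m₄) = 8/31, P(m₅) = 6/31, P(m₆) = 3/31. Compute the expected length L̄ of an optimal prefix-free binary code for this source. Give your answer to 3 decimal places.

2.419 bits/symbol

Repeatedly combine the two least-probable nodes; the expected code length is the sum of the merged weights.
merge 1/62 + 3/31 → 7/62
merge 7/62 + 6/31 → 19/62
merge 13/62 + 7/31 → 27/62
merge 8/31 + 19/62 → 35/62
merge 27/62 + 35/62 → 1
L = 7/62 + 19/62 + 27/62 + 35/62 + 1 = 75/31 ≈ 2.419 bits/symbol.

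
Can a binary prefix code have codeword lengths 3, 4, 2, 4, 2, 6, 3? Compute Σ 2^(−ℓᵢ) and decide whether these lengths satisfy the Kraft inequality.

With common denominator 2^6 = 64: Σ 2^(−ℓᵢ) = 8/64 + 4/64 + 16/64 + 4/64 + 16/64 + 1/64 + 8/64 = 57/64 = 0.890625.
Kraft's inequality requires Σ ≤ 1; here Σ = 0.890625 ≤ 1, so such a prefix code exists.

0.890625; yes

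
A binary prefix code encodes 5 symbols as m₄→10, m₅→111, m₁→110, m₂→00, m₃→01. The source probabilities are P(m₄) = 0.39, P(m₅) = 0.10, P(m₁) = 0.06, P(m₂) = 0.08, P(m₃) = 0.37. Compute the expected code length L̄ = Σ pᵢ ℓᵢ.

L̄ = Σ pᵢ·ℓᵢ = 0.39·2 + 0.10·3 + 0.06·3 + 0.08·2 + 0.37·2 = 2.16 bits/symbol.

2.16 bits/symbol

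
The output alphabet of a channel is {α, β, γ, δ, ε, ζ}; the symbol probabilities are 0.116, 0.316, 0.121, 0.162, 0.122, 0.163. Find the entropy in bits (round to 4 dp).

H = −Σ pᵢ log₂ pᵢ.
−0.116·log₂(0.116) = 0.3605
−0.316·log₂(0.316) = 0.5252
−0.121·log₂(0.121) = 0.3687
−0.162·log₂(0.162) = 0.4254
−0.122·log₂(0.122) = 0.3703
−0.163·log₂(0.163) = 0.4266
Sum ≈ 2.4766 → 2.4766 bits.

2.4766 bits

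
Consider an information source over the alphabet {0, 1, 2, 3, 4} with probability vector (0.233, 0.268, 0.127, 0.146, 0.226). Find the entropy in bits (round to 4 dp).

H = −Σ pᵢ log₂ pᵢ.
−0.233·log₂(0.233) = 0.4897
−0.268·log₂(0.268) = 0.5091
−0.127·log₂(0.127) = 0.3781
−0.146·log₂(0.146) = 0.4053
−0.226·log₂(0.226) = 0.4849
Sum ≈ 2.2671 → 2.2671 bits.

2.2671 bits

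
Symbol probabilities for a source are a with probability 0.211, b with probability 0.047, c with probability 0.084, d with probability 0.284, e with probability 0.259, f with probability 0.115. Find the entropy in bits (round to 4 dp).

H = −Σ pᵢ log₂ pᵢ.
−0.211·log₂(0.211) = 0.4736
−0.047·log₂(0.047) = 0.2073
−0.084·log₂(0.084) = 0.3002
−0.284·log₂(0.284) = 0.5158
−0.259·log₂(0.259) = 0.5048
−0.115·log₂(0.115) = 0.3588
Sum ≈ 2.3605 → 2.3605 bits.

2.3605 bits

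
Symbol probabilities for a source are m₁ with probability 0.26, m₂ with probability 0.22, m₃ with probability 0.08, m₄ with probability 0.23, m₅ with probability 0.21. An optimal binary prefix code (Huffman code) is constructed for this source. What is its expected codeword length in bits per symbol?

2.29 bits/symbol

Repeatedly combine the two least-probable nodes; the expected code length is the sum of the merged weights.
merge 2/25 + 21/100 → 29/100
merge 11/50 + 23/100 → 9/20
merge 13/50 + 29/100 → 11/20
merge 9/20 + 11/20 → 1
L = 29/100 + 9/20 + 11/20 + 1 = 229/100 = 2.29 bits/symbol.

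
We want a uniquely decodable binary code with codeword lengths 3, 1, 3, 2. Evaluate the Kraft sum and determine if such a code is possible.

With common denominator 2^3 = 8: Σ 2^(−ℓᵢ) = 1/8 + 4/8 + 1/8 + 2/8 = 8/8 = 1.
Kraft's inequality requires Σ ≤ 1; here Σ = 1 ≤ 1, so such a prefix code exists.

1; yes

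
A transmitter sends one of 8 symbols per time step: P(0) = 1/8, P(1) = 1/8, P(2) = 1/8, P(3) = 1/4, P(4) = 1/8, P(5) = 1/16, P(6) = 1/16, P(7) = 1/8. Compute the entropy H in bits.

Each probability is a power of 1/2, so log₂(1/p) is an integer.
H = Σ p·log₂(1/p) = 1/8·3 + 1/8·3 + 1/8·3 + 1/4·2 + 1/8·3 + 1/16·4 + 1/16·4 + 1/8·3 = 2.875 bits.

2.875 bits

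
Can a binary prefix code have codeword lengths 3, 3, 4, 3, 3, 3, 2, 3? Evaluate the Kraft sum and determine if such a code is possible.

1.0625; no

With common denominator 2^4 = 16: Σ 2^(−ℓᵢ) = 2/16 + 2/16 + 1/16 + 2/16 + 2/16 + 2/16 + 4/16 + 2/16 = 17/16 = 1.0625.
Kraft's inequality requires Σ ≤ 1; here Σ = 1.0625 > 1, so no such prefix code exists.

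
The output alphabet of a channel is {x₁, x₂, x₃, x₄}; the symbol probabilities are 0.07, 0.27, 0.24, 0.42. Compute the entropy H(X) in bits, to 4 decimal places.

H = −Σ pᵢ log₂ pᵢ.
−0.07·log₂(0.07) = 0.2686
−0.27·log₂(0.27) = 0.5100
−0.24·log₂(0.24) = 0.4941
−0.42·log₂(0.42) = 0.5256
Sum ≈ 1.7984 → 1.7984 bits.

1.7984 bits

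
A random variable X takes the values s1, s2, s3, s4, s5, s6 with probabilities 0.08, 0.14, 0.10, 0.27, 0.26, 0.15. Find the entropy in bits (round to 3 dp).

H = −Σ pᵢ log₂ pᵢ.
−0.08·log₂(0.08) = 0.2915
−0.14·log₂(0.14) = 0.3971
−0.10·log₂(0.10) = 0.3322
−0.27·log₂(0.27) = 0.5100
−0.26·log₂(0.26) = 0.5053
−0.15·log₂(0.15) = 0.4105
Sum ≈ 2.4467 → 2.447 bits.

2.447 bits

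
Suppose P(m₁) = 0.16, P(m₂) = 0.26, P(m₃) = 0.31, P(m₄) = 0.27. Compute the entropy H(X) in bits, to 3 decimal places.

1.962 bits

H = −Σ pᵢ log₂ pᵢ.
−0.16·log₂(0.16) = 0.4230
−0.26·log₂(0.26) = 0.5053
−0.31·log₂(0.31) = 0.5238
−0.27·log₂(0.27) = 0.5100
Sum ≈ 1.9621 → 1.962 bits.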